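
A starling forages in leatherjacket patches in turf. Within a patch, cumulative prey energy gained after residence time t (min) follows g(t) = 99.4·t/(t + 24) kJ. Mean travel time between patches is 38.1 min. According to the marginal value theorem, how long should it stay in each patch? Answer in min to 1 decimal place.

30.2 min

Optimal t* satisfies g'(t*) = g(t*)/(T + t*).
g'(t) = 99.4·24/(t + 24)². Setting 99.4·24/(t+24)² = 99.4t/[(t+24)(38.1+t)] gives 24(38.1+t) = t(t+24), so t² = 24×38.1 = 914.4.
t* = √914.4 = 30.24 min.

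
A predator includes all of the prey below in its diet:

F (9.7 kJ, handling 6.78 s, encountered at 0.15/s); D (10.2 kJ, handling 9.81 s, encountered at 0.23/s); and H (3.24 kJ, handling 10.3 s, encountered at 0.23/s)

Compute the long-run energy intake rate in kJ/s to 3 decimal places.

0.684 kJ/s

Energy encountered per unit search time: 0.15×9.7 + 0.23×10.2 + 0.23×3.24 = 4.546 kJ/s.
Handling time per unit search time: 0.15×6.78 + 0.23×9.81 + 0.23×10.3 = 5.642.
Rate = 4.546/(1 + 5.642) = 0.6844 kJ/s.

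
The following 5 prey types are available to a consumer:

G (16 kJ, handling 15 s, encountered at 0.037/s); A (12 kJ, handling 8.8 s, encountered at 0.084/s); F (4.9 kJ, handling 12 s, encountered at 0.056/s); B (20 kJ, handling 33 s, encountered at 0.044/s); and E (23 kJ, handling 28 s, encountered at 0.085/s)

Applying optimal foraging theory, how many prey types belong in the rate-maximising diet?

Rank by E/h (kJ/s): A 1.36, G 1.07, E 0.821, B 0.606, F 0.408. Include each in turn until the next type's E/h falls below the running intake rate.
Rate on top 1: 0.5796. G: 1.07 > 0.5796 → include.
Rate on top 2: 0.6974. E: 0.821 > 0.6974 → include.
Rate on top 3: 0.7606. B: 0.606 < 0.7606 → exclude; stop.
Optimal diet: A, G, E — 3 of 5 types.

3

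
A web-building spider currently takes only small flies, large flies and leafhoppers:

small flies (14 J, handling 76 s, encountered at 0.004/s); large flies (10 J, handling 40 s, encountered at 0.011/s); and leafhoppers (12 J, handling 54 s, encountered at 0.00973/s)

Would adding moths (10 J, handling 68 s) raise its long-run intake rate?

On small flies, large flies and leafhoppers alone, R = ΣλE/(1+Σλh) = 0.2828/2.269 = 0.1246 J/s.
moths: E/h = 10/68 = 0.1471 J/s.
Since 0.1471 > R, including moths increases the long-run rate.

Yes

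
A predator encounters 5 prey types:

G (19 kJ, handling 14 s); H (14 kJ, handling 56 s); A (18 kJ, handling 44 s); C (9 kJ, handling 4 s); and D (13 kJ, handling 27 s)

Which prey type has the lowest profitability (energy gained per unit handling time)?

H

In descending order of E/h:
C: 9/4 = 2.25 kJ/s
G: 19/14 = 1.36 kJ/s
D: 13/27 = 0.481 kJ/s
A: 18/44 = 0.409 kJ/s
H: 14/56 = 0.25 kJ/s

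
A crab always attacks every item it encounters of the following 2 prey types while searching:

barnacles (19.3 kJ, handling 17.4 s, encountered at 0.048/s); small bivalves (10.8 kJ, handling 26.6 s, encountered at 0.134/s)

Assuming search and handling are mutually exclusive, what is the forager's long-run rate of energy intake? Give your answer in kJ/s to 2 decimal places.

R = Σλ_iE_i / (1 + Σλ_ih_i)
Numerator: 0.048×19.3 + 0.134×10.8 = 2.374
Denominator: 1 + 0.048×17.4 + 0.134×26.6 = 5.4
R = 2.374/5.4 = 0.4396 kJ/s

0.44 kJ/s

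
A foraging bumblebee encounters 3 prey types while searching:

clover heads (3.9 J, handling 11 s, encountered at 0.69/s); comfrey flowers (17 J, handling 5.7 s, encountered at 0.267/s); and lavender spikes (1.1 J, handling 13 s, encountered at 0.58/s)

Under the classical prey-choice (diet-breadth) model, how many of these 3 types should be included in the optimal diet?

E/h in descending order: comfrey flowers 2.98, clover heads 0.355, lavender spikes 0.0846 J/s. The optimal diet is the largest prefix of this list for which every included type satisfies E_i/h_i > R on the types above it.
Rate on top 1: 1.8. clover heads: 0.355 < 1.8 → exclude; stop.
Optimal diet: comfrey flowers — 1 of 3 types.

1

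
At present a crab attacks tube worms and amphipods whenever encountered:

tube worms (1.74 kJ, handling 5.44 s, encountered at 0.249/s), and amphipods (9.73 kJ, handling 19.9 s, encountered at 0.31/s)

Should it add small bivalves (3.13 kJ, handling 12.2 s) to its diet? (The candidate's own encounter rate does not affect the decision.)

Intake rate on the current diet: R = (0.249×1.74 + 0.31×9.73) / (1 + 0.249×5.44 + 0.31×19.9) = 3.45/8.524 = 0.4047 kJ/s.
small bivalves: E/h = 3.13/12.2 = 0.2566 kJ/s.
Since 0.2566 < R, time spent handling small bivalves is better spent searching.

No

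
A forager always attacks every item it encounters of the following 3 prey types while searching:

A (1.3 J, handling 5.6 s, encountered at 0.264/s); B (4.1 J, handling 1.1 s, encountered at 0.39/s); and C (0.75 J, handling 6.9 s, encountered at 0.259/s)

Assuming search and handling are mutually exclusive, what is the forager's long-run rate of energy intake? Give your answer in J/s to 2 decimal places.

0.46 J/s

R = Σλ_iE_i / (1 + Σλ_ih_i)
Numerator: 0.264×1.3 + 0.39×4.1 + 0.259×0.75 = 2.136
Denominator: 1 + 0.264×5.6 + 0.39×1.1 + 0.259×6.9 = 4.694
R = 2.136/4.694 = 0.4551 J/s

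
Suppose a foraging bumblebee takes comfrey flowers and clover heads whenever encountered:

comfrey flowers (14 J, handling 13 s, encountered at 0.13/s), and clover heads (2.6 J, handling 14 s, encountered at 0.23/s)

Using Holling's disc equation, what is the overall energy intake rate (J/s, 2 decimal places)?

R = Σλ_iE_i / (1 + Σλ_ih_i)
Numerator: 0.13×14 + 0.23×2.6 = 2.418
Denominator: 1 + 0.13×13 + 0.23×14 = 5.91
R = 2.418/5.91 = 0.4091 J/s

0.41 J/s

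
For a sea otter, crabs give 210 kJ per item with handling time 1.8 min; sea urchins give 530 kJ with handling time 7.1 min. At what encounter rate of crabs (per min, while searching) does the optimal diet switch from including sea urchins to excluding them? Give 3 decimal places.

At the threshold, the rate on crabs alone equals the profitability of sea urchins: λ·210/(1 + λ·1.8) = 530/7.1 = 74.65.
Rearranging, λ(210 − 74.65×1.8) = 74.65, so λ = 74.65/75.63 = 0.987 per min.

0.987 per min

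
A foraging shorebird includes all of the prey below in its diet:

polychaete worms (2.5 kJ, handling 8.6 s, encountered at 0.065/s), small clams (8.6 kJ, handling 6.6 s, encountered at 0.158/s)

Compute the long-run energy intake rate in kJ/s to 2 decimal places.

0.58 kJ/s

R = Σλ_iE_i / (1 + Σλ_ih_i)
Numerator: 0.065×2.5 + 0.158×8.6 = 1.521
Denominator: 1 + 0.065×8.6 + 0.158×6.6 = 2.602
R = 1.521/2.602 = 0.5847 kJ/s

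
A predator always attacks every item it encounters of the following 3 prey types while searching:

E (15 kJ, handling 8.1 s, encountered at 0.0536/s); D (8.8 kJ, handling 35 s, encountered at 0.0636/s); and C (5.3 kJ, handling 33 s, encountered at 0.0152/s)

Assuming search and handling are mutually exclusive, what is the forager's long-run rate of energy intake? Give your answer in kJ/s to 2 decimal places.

0.35 kJ/s

Energy encountered per unit search time: 0.0536×15 + 0.0636×8.8 + 0.0152×5.3 = 1.444 kJ/s.
Handling time per unit search time: 0.0536×8.1 + 0.0636×35 + 0.0152×33 = 3.162.
Rate = 1.444/(1 + 3.162) = 0.347 kJ/s.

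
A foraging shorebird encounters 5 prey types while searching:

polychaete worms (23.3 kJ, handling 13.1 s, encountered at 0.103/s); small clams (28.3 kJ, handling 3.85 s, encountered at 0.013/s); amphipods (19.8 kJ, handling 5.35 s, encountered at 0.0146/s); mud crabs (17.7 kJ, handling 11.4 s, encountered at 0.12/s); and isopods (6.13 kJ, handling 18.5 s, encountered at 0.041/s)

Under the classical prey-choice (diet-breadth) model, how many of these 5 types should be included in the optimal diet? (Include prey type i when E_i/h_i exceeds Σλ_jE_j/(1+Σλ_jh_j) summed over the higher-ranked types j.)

4

E/h in descending order: small clams 7.35, amphipods 3.7, polychaete worms 1.78, mud crabs 1.55, isopods 0.331 kJ/s. The optimal diet is the largest prefix of this list for which every included type satisfies E_i/h_i > R on the types above it.
Rate on top 1: 0.3504. amphipods: 3.7 > 0.3504 → include.
Rate on top 2: 0.5823. polychaete worms: 1.78 > 0.5823 → include.
Rate on top 3: 1.234. mud crabs: 1.55 > 1.234 → include.
Rate on top 4: 1.347. isopods: 0.331 < 1.347 → exclude; stop.
Optimal diet: small clams, amphipods, polychaete worms, mud crabs — 4 of 5 types.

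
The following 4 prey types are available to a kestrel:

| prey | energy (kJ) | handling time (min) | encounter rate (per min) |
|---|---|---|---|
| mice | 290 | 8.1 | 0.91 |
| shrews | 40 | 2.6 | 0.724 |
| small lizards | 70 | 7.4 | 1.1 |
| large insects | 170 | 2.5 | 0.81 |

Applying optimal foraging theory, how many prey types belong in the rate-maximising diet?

Profitabilities (E/h, kJ/min): large insects 68, mice 35.8, shrews 15.4, small lizards 9.46. Add prey in this order while the next type's profitability exceeds the intake rate on those already taken.
Rate on top 1: 45.52. mice: 35.8 < 45.52 → exclude; stop.
Optimal diet: large insects — 1 of 4 types.

1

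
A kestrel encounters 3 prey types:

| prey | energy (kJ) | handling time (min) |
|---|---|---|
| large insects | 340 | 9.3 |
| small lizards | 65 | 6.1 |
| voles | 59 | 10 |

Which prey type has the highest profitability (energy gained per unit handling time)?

large insects

In descending order of E/h:
large insects: 340/9.3 = 36.6 kJ/min
small lizards: 65/6.1 = 10.7 kJ/min
voles: 59/10 = 5.9 kJ/min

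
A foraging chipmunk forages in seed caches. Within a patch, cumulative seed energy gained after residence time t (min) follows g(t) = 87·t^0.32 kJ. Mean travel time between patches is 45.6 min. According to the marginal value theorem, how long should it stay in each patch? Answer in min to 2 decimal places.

By the marginal value theorem, leave when the instantaneous gain rate g'(t) equals the habitat-wide average g(t)/(T + t).
g'(t) = 0.32·87·t^-0.68. Setting 0.32·87·t^-0.68 = 87·t^0.32/(45.6+t) gives 0.32(45.6+t) = t, so 0.68·t = 0.32×45.6.
t* = 0.32×45.6/0.68 = 21.46 min.

21.46 min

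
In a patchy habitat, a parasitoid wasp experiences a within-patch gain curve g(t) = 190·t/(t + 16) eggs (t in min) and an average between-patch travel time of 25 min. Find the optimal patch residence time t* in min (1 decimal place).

By the marginal value theorem, leave when the instantaneous gain rate g'(t) equals the habitat-wide average g(t)/(T + t).
g'(t) = 190·16/(t + 16)². Setting 190·16/(t+16)² = 190t/[(t+16)(25+t)] gives 16(25+t) = t(t+16), so t² = 16×25 = 400.
t* = √400 = 20 min.

20.0 min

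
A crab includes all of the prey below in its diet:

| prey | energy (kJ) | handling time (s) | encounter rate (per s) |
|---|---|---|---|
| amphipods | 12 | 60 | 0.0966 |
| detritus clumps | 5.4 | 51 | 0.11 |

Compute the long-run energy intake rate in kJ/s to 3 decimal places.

0.141 kJ/s

Energy encountered per unit search time: 0.0966×12 + 0.11×5.4 = 1.753 kJ/s.
Handling time per unit search time: 0.0966×60 + 0.11×51 = 11.41.
Rate = 1.753/(1 + 11.41) = 0.1413 kJ/s.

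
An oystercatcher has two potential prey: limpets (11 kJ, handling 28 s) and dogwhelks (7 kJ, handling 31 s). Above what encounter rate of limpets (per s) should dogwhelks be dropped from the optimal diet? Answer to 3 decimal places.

0.048 per s

At the threshold, the rate on limpets alone equals the profitability of dogwhelks: λ·11/(1 + λ·28) = 7/31 = 0.2258.
Rearranging, λ(11 − 0.2258×28) = 0.2258, so λ = 0.2258/4.677 = 0.04828 per s.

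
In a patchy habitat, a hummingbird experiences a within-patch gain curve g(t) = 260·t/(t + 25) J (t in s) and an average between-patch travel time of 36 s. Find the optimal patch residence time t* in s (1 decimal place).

30.0 s

Optimal t* satisfies g'(t*) = g(t*)/(T + t*).
g'(t) = 260·25/(t + 25)². Setting 260·25/(t+25)² = 260t/[(t+25)(36+t)] gives 25(36+t) = t(t+25), so t² = 25×36 = 900.
t* = √900 = 30 s.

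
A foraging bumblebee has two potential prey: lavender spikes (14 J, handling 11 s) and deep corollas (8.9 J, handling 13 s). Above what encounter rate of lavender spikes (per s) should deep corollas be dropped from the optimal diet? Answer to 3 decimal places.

Drop deep corollas once their profitability E₂/h₂ falls below the rate achievable on lavender spikes alone: E₂/h₂ = λE₁/(1 + λh₁).
Solve for λ: λE₁h₂ = E₂(1 + λh₁) → λ(E₁h₂ − E₂h₁) = E₂ → λ = E₂/(E₁h₂ − E₂h₁).
λ = 8.9/(14×13 − 8.9×11) = 8.9/84.1 = 0.1058 per s.

0.106 per s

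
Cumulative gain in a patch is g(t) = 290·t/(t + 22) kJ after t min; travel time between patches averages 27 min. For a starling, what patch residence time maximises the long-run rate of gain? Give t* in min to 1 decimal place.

24.4 min

Optimal t* satisfies g'(t*) = g(t*)/(T + t*).
g'(t) = 290·22/(t + 22)². Setting 290·22/(t+22)² = 290t/[(t+22)(27+t)] gives 22(27+t) = t(t+22), so t² = 22×27 = 594.
t* = √594 = 24.37 min.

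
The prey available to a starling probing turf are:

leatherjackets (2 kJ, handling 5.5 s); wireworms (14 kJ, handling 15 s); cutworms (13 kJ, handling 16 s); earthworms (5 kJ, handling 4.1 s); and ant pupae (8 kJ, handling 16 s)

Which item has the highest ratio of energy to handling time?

earthworms

In descending order of E/h:
earthworms: 5/4.1 = 1.22 kJ/s
wireworms: 14/15 = 0.933 kJ/s
cutworms: 13/16 = 0.812 kJ/s
ant pupae: 8/16 = 0.5 kJ/s
leatherjackets: 2/5.5 = 0.364 kJ/s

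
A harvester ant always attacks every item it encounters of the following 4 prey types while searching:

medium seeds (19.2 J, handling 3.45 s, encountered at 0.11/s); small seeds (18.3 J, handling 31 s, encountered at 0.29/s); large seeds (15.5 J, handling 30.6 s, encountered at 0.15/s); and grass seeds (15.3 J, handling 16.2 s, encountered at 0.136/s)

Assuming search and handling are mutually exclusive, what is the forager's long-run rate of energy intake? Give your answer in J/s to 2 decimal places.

0.69 J/s

R = (0.11×19.2 + 0.29×18.3 + 0.15×15.5 + 0.136×15.3) / (1 + 0.11×3.45 + 0.29×31 + 0.15×30.6 + 0.136×16.2) = 11.82/17.16 = 0.689 J/s.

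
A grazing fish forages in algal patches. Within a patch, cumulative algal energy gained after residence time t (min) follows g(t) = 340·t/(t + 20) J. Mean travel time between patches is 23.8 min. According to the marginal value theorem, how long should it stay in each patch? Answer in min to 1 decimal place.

By the marginal value theorem, leave when the instantaneous gain rate g'(t) equals the habitat-wide average g(t)/(T + t).
g'(t) = 340·20/(t + 20)². Setting 340·20/(t+20)² = 340t/[(t+20)(23.8+t)] gives 20(23.8+t) = t(t+20), so t² = 20×23.8 = 476.
t* = √476 = 21.82 min.

21.8 min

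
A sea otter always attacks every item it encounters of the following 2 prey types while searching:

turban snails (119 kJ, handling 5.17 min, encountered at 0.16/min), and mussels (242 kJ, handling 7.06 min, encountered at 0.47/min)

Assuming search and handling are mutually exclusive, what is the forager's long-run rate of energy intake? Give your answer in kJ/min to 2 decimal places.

25.81 kJ/min

R = Σλ_iE_i / (1 + Σλ_ih_i)
Numerator: 0.16×119 + 0.47×242 = 132.8
Denominator: 1 + 0.16×5.17 + 0.47×7.06 = 5.145
R = 132.8/5.145 = 25.81 kJ/min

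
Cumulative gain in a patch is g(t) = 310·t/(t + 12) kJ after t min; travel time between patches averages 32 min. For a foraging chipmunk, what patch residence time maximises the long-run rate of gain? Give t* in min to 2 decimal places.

19.60 min

Maximise g(t)/(T+t): set derivative to zero → g'(t)(T+t) = g(t).
g'(t) = 310·12/(t + 12)². Setting 310·12/(t+12)² = 310t/[(t+12)(32+t)] gives 12(32+t) = t(t+12), so t² = 12×32 = 384.
t* = √384 = 19.6 min.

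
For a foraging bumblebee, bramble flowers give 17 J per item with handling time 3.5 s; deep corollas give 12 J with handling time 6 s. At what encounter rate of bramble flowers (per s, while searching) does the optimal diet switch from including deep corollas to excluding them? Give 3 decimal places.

At the threshold, the rate on bramble flowers alone equals the profitability of deep corollas: λ·17/(1 + λ·3.5) = 12/6 = 2.
Rearranging, λ(17 − 2×3.5) = 2, so λ = 2/10 = 0.2 per s.

0.200 per s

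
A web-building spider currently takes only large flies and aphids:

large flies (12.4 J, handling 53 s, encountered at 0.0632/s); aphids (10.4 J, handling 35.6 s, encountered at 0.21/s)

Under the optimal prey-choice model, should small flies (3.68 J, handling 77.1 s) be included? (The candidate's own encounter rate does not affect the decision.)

No

On large flies and aphids alone, R = ΣλE/(1+Σλh) = 2.968/11.83 = 0.251 J/s.
small flies: E/h = 3.68/77.1 = 0.04773 J/s.
0.04773 < 0.251, so adding small flies would lower the average — exclude it.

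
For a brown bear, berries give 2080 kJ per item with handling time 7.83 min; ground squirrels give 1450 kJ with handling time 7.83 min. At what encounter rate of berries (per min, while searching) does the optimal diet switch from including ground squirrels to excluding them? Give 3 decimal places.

0.294 per min

Drop ground squirrels once their profitability E₂/h₂ falls below the rate achievable on berries alone: E₂/h₂ = λE₁/(1 + λh₁).
Solve for λ: λE₁h₂ = E₂(1 + λh₁) → λ(E₁h₂ − E₂h₁) = E₂ → λ = E₂/(E₁h₂ − E₂h₁).
λ = 1450/(2080×7.83 − 1450×7.83) = 1450/4933 = 0.2939 per min.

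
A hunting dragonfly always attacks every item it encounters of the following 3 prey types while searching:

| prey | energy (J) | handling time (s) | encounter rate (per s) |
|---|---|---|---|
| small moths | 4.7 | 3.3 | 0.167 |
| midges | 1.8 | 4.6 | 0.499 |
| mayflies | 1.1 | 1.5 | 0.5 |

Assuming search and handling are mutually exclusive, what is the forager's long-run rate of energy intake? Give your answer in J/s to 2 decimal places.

0.49 J/s

Energy encountered per unit search time: 0.167×4.7 + 0.499×1.8 + 0.5×1.1 = 2.233 J/s.
Handling time per unit search time: 0.167×3.3 + 0.499×4.6 + 0.5×1.5 = 3.596.
Rate = 2.233/(1 + 3.596) = 0.4858 J/s.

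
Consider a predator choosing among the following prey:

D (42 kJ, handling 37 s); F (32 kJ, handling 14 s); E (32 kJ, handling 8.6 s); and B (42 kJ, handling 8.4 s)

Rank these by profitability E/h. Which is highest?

B

Profitability E/h (kJ/s): D = 42/37 = 1.14, F = 32/14 = 2.29, E = 32/8.6 = 3.72, B = 42/8.4 = 5.
Ranked: B > E > F > D.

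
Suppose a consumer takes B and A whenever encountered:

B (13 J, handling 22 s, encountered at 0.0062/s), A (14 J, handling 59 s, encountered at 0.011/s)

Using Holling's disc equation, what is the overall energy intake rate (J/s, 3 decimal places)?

Energy encountered per unit search time: 0.0062×13 + 0.011×14 = 0.2346 J/s.
Handling time per unit search time: 0.0062×22 + 0.011×59 = 0.7854.
Rate = 0.2346/(1 + 0.7854) = 0.1314 J/s.

0.131 J/s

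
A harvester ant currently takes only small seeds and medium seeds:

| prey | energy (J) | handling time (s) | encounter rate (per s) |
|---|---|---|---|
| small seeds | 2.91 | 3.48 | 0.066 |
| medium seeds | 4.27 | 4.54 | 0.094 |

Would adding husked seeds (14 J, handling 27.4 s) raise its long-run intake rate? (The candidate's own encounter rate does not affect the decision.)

Current rate: (0.066×2.91 + 0.094×4.27)/(1 + 0.066×3.48 + 0.094×4.54) = 0.3583 J/s.
Profitability of husked seeds: 14/27.4 = 0.5109 J/s.
0.5109 > 0.3583, so adding husked seeds raises the average — include it.

Yes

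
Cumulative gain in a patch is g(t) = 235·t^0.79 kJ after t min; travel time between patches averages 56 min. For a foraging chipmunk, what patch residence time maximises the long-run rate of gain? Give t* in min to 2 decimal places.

210.67 min

Optimal t* satisfies g'(t*) = g(t*)/(T + t*).
g'(t) = 0.79·235·t^-0.21. Setting 0.79·235·t^-0.21 = 235·t^0.79/(56+t) gives 0.79(56+t) = t, so 0.21·t = 0.79×56.
t* = 0.79×56/0.21 = 210.7 min.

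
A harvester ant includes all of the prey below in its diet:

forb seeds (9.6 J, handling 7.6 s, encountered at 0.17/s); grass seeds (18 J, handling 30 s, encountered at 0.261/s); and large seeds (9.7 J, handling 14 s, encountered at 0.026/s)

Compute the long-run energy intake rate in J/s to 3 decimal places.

R = (0.17×9.6 + 0.261×18 + 0.026×9.7) / (1 + 0.17×7.6 + 0.261×30 + 0.026×14) = 6.582/10.49 = 0.6277 J/s.

0.628 J/s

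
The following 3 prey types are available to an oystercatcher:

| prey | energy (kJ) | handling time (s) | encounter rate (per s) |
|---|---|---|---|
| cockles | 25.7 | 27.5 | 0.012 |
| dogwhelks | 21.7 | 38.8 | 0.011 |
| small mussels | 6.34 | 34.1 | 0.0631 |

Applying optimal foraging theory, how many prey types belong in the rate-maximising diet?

Profitabilities (E/h, kJ/s): cockles 0.935, dogwhelks 0.559, small mussels 0.186. Add prey in this order while the next type's profitability exceeds the intake rate on those already taken.
Rate on top 1: 0.2319. dogwhelks: 0.559 > 0.2319 → include.
Rate on top 2: 0.3114. small mussels: 0.186 < 0.3114 → exclude; stop.
Optimal diet: cockles, dogwhelks — 2 of 3 types.

2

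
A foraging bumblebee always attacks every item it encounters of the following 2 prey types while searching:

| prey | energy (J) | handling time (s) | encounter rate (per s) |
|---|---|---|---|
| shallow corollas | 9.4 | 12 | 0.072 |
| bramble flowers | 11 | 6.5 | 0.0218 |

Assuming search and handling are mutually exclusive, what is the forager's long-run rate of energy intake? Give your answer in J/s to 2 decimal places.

R = Σλ_iE_i / (1 + Σλ_ih_i)
Numerator: 0.072×9.4 + 0.0218×11 = 0.9166
Denominator: 1 + 0.072×12 + 0.0218×6.5 = 2.006
R = 0.9166/2.006 = 0.457 J/s

0.46 J/s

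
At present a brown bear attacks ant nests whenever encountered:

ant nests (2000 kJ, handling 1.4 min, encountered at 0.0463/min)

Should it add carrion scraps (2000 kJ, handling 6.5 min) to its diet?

Yes

Current rate: (0.0463×2000)/(1 + 0.0463×1.4) = 86.96 kJ/min.
carrion scraps: E/h = 2000/6.5 = 307.7 kJ/min.
307.7 > 86.96, so adding carrion scraps raises the average — include it.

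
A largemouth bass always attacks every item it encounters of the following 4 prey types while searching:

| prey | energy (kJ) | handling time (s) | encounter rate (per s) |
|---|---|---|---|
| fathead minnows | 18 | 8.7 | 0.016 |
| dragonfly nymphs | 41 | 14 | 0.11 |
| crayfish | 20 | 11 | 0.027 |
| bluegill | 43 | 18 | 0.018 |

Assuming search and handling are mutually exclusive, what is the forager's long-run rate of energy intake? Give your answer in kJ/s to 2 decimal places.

Energy encountered per unit search time: 0.016×18 + 0.11×41 + 0.027×20 + 0.018×43 = 6.112 kJ/s.
Handling time per unit search time: 0.016×8.7 + 0.11×14 + 0.027×11 + 0.018×18 = 2.3.
Rate = 6.112/(1 + 2.3) = 1.852 kJ/s.

1.85 kJ/s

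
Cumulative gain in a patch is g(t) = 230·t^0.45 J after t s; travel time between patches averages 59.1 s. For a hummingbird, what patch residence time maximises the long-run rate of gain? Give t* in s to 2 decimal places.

Optimal t* satisfies g'(t*) = g(t*)/(T + t*).
g'(t) = 0.45·230·t^-0.55. Setting 0.45·230·t^-0.55 = 230·t^0.45/(59.1+t) gives 0.45(59.1+t) = t, so 0.55·t = 0.45×59.1.
t* = 0.45×59.1/0.55 = 48.35 s.

48.35 s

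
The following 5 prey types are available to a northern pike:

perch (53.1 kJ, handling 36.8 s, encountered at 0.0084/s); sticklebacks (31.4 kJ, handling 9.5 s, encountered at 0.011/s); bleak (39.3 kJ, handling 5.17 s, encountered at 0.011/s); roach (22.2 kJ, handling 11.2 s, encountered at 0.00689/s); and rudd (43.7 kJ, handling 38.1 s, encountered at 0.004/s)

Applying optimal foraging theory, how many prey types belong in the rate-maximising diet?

E/h in descending order: bleak 7.6, sticklebacks 3.31, roach 1.98, perch 1.44, rudd 1.15 kJ/s. The optimal diet is the largest prefix of this list for which every included type satisfies E_i/h_i > R on the types above it.
Rate on top 1: 0.409. sticklebacks: 3.31 > 0.409 → include.
Rate on top 2: 0.6696. roach: 1.98 > 0.6696 → include.
Rate on top 3: 0.7514. perch: 1.44 > 0.7514 → include.
Rate on top 4: 0.8895. rudd: 1.15 > 0.8895 → include.
Optimal diet: bleak, sticklebacks, roach, perch, rudd — 5 of 5 types.

5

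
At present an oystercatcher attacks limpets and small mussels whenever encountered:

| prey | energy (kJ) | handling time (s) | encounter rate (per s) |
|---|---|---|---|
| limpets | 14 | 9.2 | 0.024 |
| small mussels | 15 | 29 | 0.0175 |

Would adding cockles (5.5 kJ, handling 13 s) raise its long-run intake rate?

Yes

Current rate: (0.024×14 + 0.0175×15)/(1 + 0.024×9.2 + 0.0175×29) = 0.3463 kJ/s.
cockles: E/h = 5.5/13 = 0.4231 kJ/s.
Since 0.4231 > R, including cockles increases the long-run rate.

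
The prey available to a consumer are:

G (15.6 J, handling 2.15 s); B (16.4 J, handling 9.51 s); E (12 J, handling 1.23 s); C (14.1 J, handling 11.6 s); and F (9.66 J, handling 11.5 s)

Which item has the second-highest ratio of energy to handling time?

In descending order of E/h:
E: 12/1.23 = 9.76 J/s
G: 15.6/2.15 = 7.26 J/s
B: 16.4/9.51 = 1.72 J/s
C: 14.1/11.6 = 1.22 J/s
F: 9.66/11.5 = 0.84 J/s

G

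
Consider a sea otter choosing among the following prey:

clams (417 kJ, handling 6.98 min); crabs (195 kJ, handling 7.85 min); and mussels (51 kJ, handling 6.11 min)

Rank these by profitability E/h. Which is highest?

clams

In descending order of E/h:
clams: 417/6.98 = 59.7 kJ/min
crabs: 195/7.85 = 24.8 kJ/min
mussels: 51/6.11 = 8.35 kJ/min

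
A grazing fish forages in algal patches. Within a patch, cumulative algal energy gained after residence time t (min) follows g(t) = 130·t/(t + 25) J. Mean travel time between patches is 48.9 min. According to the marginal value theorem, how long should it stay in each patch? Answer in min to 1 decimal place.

35.0 min

By the marginal value theorem, leave when the instantaneous gain rate g'(t) equals the habitat-wide average g(t)/(T + t).
g'(t) = 130·25/(t + 25)². Setting 130·25/(t+25)² = 130t/[(t+25)(48.9+t)] gives 25(48.9+t) = t(t+25), so t² = 25×48.9 = 1222.
t* = √1222 = 34.96 min.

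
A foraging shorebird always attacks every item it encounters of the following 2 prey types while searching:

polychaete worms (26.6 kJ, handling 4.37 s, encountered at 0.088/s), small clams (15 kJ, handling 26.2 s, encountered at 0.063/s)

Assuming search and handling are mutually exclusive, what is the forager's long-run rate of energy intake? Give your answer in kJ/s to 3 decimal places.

1.083 kJ/s

R = (0.088×26.6 + 0.063×15) / (1 + 0.088×4.37 + 0.063×26.2) = 3.286/3.035 = 1.083 kJ/s.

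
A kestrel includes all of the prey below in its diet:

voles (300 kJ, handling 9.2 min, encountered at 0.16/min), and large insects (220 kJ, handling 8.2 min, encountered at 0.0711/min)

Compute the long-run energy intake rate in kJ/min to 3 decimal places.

20.832 kJ/min

R = Σλ_iE_i / (1 + Σλ_ih_i)
Numerator: 0.16×300 + 0.0711×220 = 63.64
Denominator: 1 + 0.16×9.2 + 0.0711×8.2 = 3.055
R = 63.64/3.055 = 20.83 kJ/min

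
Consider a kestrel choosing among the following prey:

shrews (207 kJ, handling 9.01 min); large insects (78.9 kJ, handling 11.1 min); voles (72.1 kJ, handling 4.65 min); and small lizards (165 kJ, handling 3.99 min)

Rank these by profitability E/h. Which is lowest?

Profitability E/h (kJ/min): shrews = 207/9.01 = 23, large insects = 78.9/11.1 = 7.11, voles = 72.1/4.65 = 15.5, small lizards = 165/3.99 = 41.4.
Ranked: small lizards > shrews > voles > large insects.

large insects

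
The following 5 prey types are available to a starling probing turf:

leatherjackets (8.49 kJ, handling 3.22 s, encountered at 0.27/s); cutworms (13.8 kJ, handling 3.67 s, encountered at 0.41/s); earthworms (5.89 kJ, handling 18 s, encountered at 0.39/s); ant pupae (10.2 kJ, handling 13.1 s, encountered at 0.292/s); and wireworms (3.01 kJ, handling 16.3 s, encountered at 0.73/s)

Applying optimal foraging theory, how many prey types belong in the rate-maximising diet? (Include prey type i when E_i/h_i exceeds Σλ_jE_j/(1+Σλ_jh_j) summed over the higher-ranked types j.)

2

Rank by E/h (kJ/s): cutworms 3.76, leatherjackets 2.64, ant pupae 0.779, earthworms 0.327, wireworms 0.185. Include each in turn until the next type's E/h falls below the running intake rate.
Rate on top 1: 2.259. leatherjackets: 2.64 > 2.259 → include.
Rate on top 2: 2.356. ant pupae: 0.779 < 2.356 → exclude; stop.
Optimal diet: cutworms, leatherjackets — 2 of 5 types.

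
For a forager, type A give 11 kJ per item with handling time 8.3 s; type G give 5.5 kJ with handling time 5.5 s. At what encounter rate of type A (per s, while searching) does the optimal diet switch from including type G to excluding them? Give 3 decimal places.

0.370 per s

Drop type G once their profitability E₂/h₂ falls below the rate achievable on type A alone: E₂/h₂ = λE₁/(1 + λh₁).
Solve for λ: λE₁h₂ = E₂(1 + λh₁) → λ(E₁h₂ − E₂h₁) = E₂ → λ = E₂/(E₁h₂ − E₂h₁).
λ = 5.5/(11×5.5 − 5.5×8.3) = 5.5/14.85 = 0.3704 per s.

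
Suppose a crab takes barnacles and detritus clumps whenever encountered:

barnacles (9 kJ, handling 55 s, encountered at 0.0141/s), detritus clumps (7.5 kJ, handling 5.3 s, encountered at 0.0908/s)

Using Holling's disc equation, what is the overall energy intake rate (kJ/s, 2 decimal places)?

R = Σλ_iE_i / (1 + Σλ_ih_i)
Numerator: 0.0141×9 + 0.0908×7.5 = 0.8079
Denominator: 1 + 0.0141×55 + 0.0908×5.3 = 2.257
R = 0.8079/2.257 = 0.358 kJ/s

0.36 kJ/s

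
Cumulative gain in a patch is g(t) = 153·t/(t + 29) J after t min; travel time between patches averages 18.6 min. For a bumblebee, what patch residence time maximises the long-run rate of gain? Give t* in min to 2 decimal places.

23.22 min

Maximise g(t)/(T+t): set derivative to zero → g'(t)(T+t) = g(t).
g'(t) = 153·29/(t + 29)². Setting 153·29/(t+29)² = 153t/[(t+29)(18.6+t)] gives 29(18.6+t) = t(t+29), so t² = 29×18.6 = 539.4.
t* = √539.4 = 23.22 min.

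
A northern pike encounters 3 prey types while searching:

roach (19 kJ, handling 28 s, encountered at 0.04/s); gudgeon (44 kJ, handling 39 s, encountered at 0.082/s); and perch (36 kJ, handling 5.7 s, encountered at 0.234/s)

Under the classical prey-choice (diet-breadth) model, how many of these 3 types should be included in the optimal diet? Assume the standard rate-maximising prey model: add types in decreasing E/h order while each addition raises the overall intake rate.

1

E/h in descending order: perch 6.32, gudgeon 1.13, roach 0.679 kJ/s. The optimal diet is the largest prefix of this list for which every included type satisfies E_i/h_i > R on the types above it.
Rate on top 1: 3.61. gudgeon: 1.13 < 3.61 → exclude; stop.
Optimal diet: perch — 1 of 3 types.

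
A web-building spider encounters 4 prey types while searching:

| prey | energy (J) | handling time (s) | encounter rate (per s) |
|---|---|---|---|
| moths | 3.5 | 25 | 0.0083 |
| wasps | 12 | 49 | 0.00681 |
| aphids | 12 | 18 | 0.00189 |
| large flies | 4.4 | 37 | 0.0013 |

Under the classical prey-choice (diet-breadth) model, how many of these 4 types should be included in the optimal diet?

4

Rank by E/h (J/s): aphids 0.667, wasps 0.245, moths 0.14, large flies 0.119. Include each in turn until the next type's E/h falls below the running intake rate.
Rate on top 1: 0.02193. wasps: 0.245 > 0.02193 → include.
Rate on top 2: 0.07633. moths: 0.14 > 0.07633 → include.
Rate on top 3: 0.08472. large flies: 0.119 > 0.08472 → include.
Optimal diet: aphids, wasps, moths, large flies — 4 of 4 types.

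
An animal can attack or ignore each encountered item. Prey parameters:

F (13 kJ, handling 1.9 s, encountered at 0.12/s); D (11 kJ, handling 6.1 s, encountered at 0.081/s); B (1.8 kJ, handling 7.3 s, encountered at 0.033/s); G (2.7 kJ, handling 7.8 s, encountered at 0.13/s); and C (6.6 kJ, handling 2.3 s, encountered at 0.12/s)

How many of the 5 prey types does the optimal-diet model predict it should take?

Rank by E/h (kJ/s): F 6.84, C 2.87, D 1.8, G 0.346, B 0.247. Include each in turn until the next type's E/h falls below the running intake rate.
Rate on top 1: 1.27. C: 2.87 > 1.27 → include.
Rate on top 2: 1.564. D: 1.8 > 1.564 → include.
Rate on top 3: 1.623. G: 0.346 < 1.623 → exclude; stop.
Optimal diet: F, C, D — 3 of 5 types.

3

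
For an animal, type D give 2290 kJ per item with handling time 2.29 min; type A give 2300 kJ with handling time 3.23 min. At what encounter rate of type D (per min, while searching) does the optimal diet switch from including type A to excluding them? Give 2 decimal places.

The zero-one rule: include type A iff E₂/h₂ > λE₁/(1+λh₁). Equality gives the switch point.
λE₁h₂ = E₂ + λE₂h₁ ⇒ λ = E₂/(E₁h₂ − E₂h₁) = 2300/(7397 − 5267) = 1.08 per min.

1.08 per min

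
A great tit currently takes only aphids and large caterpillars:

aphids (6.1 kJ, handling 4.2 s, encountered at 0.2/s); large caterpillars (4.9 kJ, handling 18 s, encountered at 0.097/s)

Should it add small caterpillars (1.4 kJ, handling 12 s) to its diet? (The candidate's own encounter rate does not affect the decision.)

Current rate: (0.2×6.1 + 0.097×4.9)/(1 + 0.2×4.2 + 0.097×18) = 0.4728 kJ/s.
small caterpillars: E/h = 1.4/12 = 0.1167 kJ/s.
0.1167 < 0.4728, so adding small caterpillars would lower the average — exclude it.

No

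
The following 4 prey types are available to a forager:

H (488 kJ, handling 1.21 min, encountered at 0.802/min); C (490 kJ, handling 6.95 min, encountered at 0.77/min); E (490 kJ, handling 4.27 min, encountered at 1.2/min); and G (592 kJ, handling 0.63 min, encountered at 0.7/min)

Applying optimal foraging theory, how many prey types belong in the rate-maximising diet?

2

E/h in descending order: G 940, H 403, E 115, C 70.5 kJ/min. The optimal diet is the largest prefix of this list for which every included type satisfies E_i/h_i > R on the types above it.
Rate on top 1: 287.6. H: 403 > 287.6 → include.
Rate on top 2: 334.2. E: 115 < 334.2 → exclude; stop.
Optimal diet: G, H — 2 of 4 types.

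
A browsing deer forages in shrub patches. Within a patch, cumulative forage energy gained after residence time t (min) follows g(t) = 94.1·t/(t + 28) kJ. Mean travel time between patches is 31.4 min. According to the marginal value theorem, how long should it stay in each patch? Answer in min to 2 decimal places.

Maximise g(t)/(T+t): set derivative to zero → g'(t)(T+t) = g(t).
g'(t) = 94.1·28/(t + 28)². Setting 94.1·28/(t+28)² = 94.1t/[(t+28)(31.4+t)] gives 28(31.4+t) = t(t+28), so t² = 28×31.4 = 879.2.
t* = √879.2 = 29.65 min.

29.65 min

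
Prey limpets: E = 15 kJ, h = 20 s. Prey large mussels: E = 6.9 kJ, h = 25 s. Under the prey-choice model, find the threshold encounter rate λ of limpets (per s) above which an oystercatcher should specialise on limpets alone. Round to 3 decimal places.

At the threshold, the rate on limpets alone equals the profitability of large mussels: λ·15/(1 + λ·20) = 6.9/25 = 0.276.
Rearranging, λ(15 − 0.276×20) = 0.276, so λ = 0.276/9.48 = 0.02911 per s.

0.029 per s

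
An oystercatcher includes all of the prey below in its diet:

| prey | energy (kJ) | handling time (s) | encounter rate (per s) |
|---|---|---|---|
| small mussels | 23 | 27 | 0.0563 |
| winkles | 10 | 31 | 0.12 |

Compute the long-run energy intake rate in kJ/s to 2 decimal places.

R = Σλ_iE_i / (1 + Σλ_ih_i)
Numerator: 0.0563×23 + 0.12×10 = 2.495
Denominator: 1 + 0.0563×27 + 0.12×31 = 6.24
R = 2.495/6.24 = 0.3998 kJ/s

0.40 kJ/s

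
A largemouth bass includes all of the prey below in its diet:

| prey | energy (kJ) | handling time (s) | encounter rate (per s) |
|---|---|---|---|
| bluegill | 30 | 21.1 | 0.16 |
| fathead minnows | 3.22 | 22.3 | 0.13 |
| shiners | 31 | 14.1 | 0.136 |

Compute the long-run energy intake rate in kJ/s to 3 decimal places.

R = (0.16×30 + 0.13×3.22 + 0.136×31) / (1 + 0.16×21.1 + 0.13×22.3 + 0.136×14.1) = 9.435/9.193 = 1.026 kJ/s.

1.026 kJ/s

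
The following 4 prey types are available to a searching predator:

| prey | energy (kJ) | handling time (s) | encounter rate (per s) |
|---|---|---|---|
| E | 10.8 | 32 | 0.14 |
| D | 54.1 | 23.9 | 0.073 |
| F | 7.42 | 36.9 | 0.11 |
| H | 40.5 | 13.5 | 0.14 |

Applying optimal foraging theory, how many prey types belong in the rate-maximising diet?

E/h in descending order: H 3, D 2.26, E 0.338, F 0.201 kJ/s. The optimal diet is the largest prefix of this list for which every included type satisfies E_i/h_i > R on the types above it.
Rate on top 1: 1.962. D: 2.26 > 1.962 → include.
Rate on top 2: 2.075. E: 0.338 < 2.075 → exclude; stop.
Optimal diet: H, D — 2 of 4 types.

2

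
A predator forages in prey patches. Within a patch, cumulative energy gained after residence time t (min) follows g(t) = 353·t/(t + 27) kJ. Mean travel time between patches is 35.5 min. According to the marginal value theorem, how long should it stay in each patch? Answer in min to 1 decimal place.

Maximise g(t)/(T+t): set derivative to zero → g'(t)(T+t) = g(t).
g'(t) = 353·27/(t + 27)². Setting 353·27/(t+27)² = 353t/[(t+27)(35.5+t)] gives 27(35.5+t) = t(t+27), so t² = 27×35.5 = 958.5.
t* = √958.5 = 30.96 min.

31.0 min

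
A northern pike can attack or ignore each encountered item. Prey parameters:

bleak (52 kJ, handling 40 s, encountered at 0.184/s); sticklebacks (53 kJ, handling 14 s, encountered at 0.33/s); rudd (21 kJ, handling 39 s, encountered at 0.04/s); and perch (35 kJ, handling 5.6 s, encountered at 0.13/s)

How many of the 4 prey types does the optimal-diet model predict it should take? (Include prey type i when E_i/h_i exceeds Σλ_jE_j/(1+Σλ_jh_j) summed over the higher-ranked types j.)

2

Rank by E/h (kJ/s): perch 6.25, sticklebacks 3.79, bleak 1.3, rudd 0.538. Include each in turn until the next type's E/h falls below the running intake rate.
Rate on top 1: 2.633. sticklebacks: 3.79 > 2.633 → include.
Rate on top 2: 3.472. bleak: 1.3 < 3.472 → exclude; stop.
Optimal diet: perch, sticklebacks — 2 of 4 types.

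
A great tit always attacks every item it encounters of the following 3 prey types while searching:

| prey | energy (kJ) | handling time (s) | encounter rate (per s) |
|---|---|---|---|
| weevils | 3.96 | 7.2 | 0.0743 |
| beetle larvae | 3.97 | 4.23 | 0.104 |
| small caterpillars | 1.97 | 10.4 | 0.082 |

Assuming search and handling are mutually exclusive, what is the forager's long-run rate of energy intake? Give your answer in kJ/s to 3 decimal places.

0.307 kJ/s

Energy encountered per unit search time: 0.0743×3.96 + 0.104×3.97 + 0.082×1.97 = 0.8686 kJ/s.
Handling time per unit search time: 0.0743×7.2 + 0.104×4.23 + 0.082×10.4 = 1.828.
Rate = 0.8686/(1 + 1.828) = 0.3072 kJ/s.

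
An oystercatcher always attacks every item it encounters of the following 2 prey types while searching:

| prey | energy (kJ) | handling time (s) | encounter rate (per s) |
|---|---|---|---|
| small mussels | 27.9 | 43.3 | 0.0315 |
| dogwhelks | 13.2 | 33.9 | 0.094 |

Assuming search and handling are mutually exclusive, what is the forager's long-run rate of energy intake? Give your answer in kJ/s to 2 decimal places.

Energy encountered per unit search time: 0.0315×27.9 + 0.094×13.2 = 2.12 kJ/s.
Handling time per unit search time: 0.0315×43.3 + 0.094×33.9 = 4.551.
Rate = 2.12/(1 + 4.551) = 0.3819 kJ/s.

0.38 kJ/s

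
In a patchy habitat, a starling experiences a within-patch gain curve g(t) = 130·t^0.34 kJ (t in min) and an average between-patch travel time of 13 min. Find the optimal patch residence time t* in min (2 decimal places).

Optimal t* satisfies g'(t*) = g(t*)/(T + t*).
g'(t) = 0.34·130·t^-0.66. Setting 0.34·130·t^-0.66 = 130·t^0.34/(13+t) gives 0.34(13+t) = t, so 0.66·t = 0.34×13.
t* = 0.34×13/0.66 = 6.697 min.

6.70 min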